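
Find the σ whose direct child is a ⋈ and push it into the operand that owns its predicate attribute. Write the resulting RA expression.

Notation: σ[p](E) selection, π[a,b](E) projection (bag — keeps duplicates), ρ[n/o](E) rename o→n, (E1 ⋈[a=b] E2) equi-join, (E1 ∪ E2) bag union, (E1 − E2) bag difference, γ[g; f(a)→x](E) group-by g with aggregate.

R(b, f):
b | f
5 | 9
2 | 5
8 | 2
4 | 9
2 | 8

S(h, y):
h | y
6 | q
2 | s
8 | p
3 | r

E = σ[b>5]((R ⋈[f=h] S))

σ filters on b, owned by the left side.
E' = (σ[b>5](R) ⋈[f=h] S)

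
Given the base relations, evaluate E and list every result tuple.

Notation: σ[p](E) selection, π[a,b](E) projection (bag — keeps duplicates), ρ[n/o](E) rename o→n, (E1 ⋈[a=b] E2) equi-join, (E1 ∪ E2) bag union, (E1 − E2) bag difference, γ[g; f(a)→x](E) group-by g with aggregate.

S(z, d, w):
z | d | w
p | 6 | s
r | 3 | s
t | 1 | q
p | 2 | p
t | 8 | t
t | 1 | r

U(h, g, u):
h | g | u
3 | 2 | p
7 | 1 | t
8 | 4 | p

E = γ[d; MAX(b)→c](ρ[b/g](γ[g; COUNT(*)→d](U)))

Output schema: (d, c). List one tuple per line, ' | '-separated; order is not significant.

Subexpression sizes:
  U → 3
  γ[g; COUNT(*)→d](U) → 3
  ρ[b/g](γ[g; COUNT(*)→d](U)) → 3
  γ[d; MAX(b)→c](ρ[b/g](γ[g; COUNT(*)→d](U))) → 1

== RESULT ==
d | c
1 | 4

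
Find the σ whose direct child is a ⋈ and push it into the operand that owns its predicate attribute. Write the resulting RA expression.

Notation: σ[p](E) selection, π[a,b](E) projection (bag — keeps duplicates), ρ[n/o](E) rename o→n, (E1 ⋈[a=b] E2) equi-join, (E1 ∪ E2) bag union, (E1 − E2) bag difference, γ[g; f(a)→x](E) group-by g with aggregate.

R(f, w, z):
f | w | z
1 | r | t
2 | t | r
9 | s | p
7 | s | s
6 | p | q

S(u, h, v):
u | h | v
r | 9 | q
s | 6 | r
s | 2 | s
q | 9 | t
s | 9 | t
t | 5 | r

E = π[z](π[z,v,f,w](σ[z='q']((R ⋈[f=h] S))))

σ filters on z, owned by the left side.
E' = π[z](π[z,v,f,w]((σ[z='q'](R) ⋈[f=h] S)))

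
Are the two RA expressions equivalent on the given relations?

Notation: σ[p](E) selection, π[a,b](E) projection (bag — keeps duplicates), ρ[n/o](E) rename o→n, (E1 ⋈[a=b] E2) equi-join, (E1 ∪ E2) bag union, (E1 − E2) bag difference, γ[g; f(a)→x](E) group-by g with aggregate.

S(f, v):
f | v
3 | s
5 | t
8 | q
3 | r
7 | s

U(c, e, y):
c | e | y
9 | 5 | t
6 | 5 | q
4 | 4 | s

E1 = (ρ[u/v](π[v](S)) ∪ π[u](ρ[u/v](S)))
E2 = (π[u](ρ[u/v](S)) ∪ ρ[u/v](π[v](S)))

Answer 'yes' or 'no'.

E1 per-node cardinality:
  S → 5
  π[v](S) → 5
  ρ[u/v](π[v](S)) → 5
  S → 5
  ρ[u/v](S) → 5
  π[u](ρ[u/v](S)) → 5
  (ρ[u/v](π[v](S)) ∪ π[u](ρ[u/v](S))) → 10
E2 per-node cardinality:
  S → 5
  ρ[u/v](S) → 5
  π[u](ρ[u/v](S)) → 5
  S → 5
  π[v](S) → 5
  ρ[u/v](π[v](S)) → 5
  (π[u](ρ[u/v](S)) ∪ ρ[u/v](π[v](S))) → 10

E1 and E2 produce the same multiset:
u
q
q
r
r
s
s
s
s
t
t

yes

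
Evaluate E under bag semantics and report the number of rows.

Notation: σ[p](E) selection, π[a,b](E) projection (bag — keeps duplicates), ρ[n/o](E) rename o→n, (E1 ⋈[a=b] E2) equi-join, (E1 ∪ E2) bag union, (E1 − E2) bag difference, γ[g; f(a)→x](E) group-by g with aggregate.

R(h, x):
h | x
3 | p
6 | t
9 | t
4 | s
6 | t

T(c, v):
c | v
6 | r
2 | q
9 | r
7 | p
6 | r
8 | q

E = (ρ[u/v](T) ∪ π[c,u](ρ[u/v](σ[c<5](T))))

Stepwise |·|:
  T → 6
  ρ[u/v](T) → 6
  T → 6
  σ[c<5](T) → 1
  ρ[u/v](σ[c<5](T)) → 1
  π[c,u](ρ[u/v](σ[c<5](T))) → 1
  (ρ[u/v](T) ∪ π[c,u](ρ[u/v](σ[c<5](T)))) → 7

|E| = 7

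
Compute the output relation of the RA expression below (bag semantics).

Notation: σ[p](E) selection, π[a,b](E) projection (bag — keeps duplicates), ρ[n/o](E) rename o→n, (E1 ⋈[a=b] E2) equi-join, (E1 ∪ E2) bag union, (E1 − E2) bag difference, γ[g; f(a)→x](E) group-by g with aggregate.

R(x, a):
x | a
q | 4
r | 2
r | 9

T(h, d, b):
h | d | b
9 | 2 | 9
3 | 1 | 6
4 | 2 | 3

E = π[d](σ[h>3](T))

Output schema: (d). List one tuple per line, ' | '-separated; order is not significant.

Stepwise |·|:
  T → 3
  σ[h>3](T) → 2
  π[d](σ[h>3](T)) → 2

== RESULT ==
d
2
2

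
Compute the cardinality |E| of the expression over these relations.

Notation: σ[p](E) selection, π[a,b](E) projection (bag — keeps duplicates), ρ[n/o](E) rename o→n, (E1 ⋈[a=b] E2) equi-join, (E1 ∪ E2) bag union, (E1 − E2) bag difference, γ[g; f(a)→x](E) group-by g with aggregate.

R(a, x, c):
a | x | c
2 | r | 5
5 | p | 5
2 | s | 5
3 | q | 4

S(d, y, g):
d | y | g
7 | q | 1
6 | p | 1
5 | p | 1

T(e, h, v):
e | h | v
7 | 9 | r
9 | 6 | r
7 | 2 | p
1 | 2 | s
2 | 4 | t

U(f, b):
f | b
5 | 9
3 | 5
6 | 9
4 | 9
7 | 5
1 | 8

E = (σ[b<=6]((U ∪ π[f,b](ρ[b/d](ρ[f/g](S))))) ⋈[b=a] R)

Row counts bottom-up:
  U → 6
  S → 3
  ρ[f/g](S) → 3
  ρ[b/d](ρ[f/g](S)) → 3
  π[f,b](ρ[b/d](ρ[f/g](S))) → 3
  (U ∪ π[f,b](ρ[b/d](ρ[f/g](S)))) → 9
  σ[b<=6]((U ∪ π[f,b](ρ[b/d](ρ[f/g](S))))) → 4
  R → 4
  (σ[b<=6]((U ∪ π[f,b](ρ[b/d](ρ[f/g](S))))) ⋈[b=a] R) → 3

|E| = 3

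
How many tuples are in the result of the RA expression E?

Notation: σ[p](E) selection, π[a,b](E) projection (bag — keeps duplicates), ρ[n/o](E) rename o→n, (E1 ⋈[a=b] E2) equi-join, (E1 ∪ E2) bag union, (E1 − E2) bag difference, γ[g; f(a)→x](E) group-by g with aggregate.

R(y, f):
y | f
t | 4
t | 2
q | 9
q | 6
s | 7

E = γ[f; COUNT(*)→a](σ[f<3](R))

Subexpression sizes:
  R → 5
  σ[f<3](R) → 1
  γ[f; COUNT(*)→a](σ[f<3](R)) → 1

|E| = 1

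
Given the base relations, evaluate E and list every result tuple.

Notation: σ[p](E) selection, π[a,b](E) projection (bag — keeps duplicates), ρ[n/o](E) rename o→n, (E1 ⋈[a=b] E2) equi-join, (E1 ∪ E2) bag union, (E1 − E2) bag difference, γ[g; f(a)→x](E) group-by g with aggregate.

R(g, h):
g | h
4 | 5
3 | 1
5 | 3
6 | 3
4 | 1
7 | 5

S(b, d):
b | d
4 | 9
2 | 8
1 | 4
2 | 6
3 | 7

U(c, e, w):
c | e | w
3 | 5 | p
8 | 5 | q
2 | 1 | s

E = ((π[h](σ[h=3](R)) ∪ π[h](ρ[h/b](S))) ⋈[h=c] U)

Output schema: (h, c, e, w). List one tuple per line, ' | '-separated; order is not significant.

Row counts bottom-up:
  R → 6
  σ[h=3](R) → 2
  π[h](σ[h=3](R)) → 2
  S → 5
  ρ[h/b](S) → 5
  π[h](ρ[h/b](S)) → 5
  (π[h](σ[h=3](R)) ∪ π[h](ρ[h/b](S))) → 7
  U → 3
  ((π[h](σ[h=3](R)) ∪ π[h](ρ[h/b](S))) ⋈[h=c] U) → 5

== RESULT ==
h | c | e | w
2 | 2 | 1 | s
2 | 2 | 1 | s
3 | 3 | 5 | p
3 | 3 | 5 | p
3 | 3 | 5 | p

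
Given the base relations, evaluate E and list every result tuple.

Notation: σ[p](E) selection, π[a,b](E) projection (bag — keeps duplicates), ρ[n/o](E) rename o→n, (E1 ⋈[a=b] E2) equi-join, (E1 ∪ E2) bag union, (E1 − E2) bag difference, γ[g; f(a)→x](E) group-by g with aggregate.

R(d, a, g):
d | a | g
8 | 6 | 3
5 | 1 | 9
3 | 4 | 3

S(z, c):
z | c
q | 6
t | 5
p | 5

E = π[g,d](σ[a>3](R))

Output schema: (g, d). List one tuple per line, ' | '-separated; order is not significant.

Per-node cardinality:
  R → 3
  σ[a>3](R) → 2
  π[g,d](σ[a>3](R)) → 2

== RESULT ==
g | d
3 | 3
3 | 8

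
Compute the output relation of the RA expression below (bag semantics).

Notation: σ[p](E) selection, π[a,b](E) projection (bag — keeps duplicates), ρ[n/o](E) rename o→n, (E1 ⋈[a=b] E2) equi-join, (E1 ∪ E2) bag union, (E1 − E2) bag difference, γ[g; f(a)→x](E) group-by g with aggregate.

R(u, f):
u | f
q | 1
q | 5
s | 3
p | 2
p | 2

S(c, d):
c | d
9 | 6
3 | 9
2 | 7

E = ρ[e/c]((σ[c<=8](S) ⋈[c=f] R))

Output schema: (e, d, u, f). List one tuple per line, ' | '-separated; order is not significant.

Stepwise |·|:
  S → 3
  σ[c<=8](S) → 2
  R → 5
  (σ[c<=8](S) ⋈[c=f] R) → 3
  ρ[e/c]((σ[c<=8](S) ⋈[c=f] R)) → 3

== RESULT ==
e | d | u | f
2 | 7 | p | 2
2 | 7 | p | 2
3 | 9 | s | 3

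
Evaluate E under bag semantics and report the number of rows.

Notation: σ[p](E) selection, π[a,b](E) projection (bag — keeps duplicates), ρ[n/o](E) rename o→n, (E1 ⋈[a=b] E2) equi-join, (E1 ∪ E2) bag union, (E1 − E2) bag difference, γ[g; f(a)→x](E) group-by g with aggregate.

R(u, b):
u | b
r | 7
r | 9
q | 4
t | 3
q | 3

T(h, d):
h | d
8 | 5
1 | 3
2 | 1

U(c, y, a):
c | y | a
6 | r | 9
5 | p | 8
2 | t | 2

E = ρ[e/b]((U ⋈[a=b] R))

Per-node cardinality:
  U → 3
  R → 5
  (U ⋈[a=b] R) → 1
  ρ[e/b]((U ⋈[a=b] R)) → 1

|E| = 1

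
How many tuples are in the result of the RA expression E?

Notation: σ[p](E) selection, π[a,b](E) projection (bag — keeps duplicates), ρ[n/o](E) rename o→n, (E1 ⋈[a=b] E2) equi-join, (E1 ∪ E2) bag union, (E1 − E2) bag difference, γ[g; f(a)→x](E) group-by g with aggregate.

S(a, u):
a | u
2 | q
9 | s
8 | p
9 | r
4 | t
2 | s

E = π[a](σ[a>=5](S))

Stepwise |·|:
  S → 6
  σ[a>=5](S) → 3
  π[a](σ[a>=5](S)) → 3

|E| = 3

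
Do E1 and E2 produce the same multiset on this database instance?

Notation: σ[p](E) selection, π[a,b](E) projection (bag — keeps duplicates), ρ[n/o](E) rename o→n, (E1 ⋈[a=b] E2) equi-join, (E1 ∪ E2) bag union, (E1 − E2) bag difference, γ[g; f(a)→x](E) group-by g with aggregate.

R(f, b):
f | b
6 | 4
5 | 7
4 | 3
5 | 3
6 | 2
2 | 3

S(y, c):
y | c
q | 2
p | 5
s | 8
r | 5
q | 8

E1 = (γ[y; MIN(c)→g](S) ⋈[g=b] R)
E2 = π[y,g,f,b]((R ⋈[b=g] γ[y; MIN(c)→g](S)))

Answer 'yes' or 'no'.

E1 row counts bottom-up:
  S → 5
  γ[y; MIN(c)→g](S) → 4
  R → 6
  (γ[y; MIN(c)→g](S) ⋈[g=b] R) → 1
E2 row counts bottom-up:
  R → 6
  S → 5
  γ[y; MIN(c)→g](S) → 4
  (R ⋈[b=g] γ[y; MIN(c)→g](S)) → 1
  π[y,g,f,b]((R ⋈[b=g] γ[y; MIN(c)→g](S))) → 1

E1 and E2 produce the same multiset:
y | g | f | b
q | 2 | 6 | 2

yes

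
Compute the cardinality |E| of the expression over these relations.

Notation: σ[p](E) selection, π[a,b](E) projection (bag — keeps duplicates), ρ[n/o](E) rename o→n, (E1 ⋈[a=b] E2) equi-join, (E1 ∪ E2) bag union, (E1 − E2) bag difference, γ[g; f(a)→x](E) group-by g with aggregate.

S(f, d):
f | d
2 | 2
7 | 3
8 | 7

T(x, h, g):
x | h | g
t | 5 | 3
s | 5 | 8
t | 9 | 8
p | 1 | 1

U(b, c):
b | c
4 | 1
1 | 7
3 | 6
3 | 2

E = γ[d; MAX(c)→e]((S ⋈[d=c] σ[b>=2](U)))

Stepwise |·|:
  S → 3
  U → 4
  σ[b>=2](U) → 3
  (S ⋈[d=c] σ[b>=2](U)) → 1
  γ[d; MAX(c)→e]((S ⋈[d=c] σ[b>=2](U))) → 1

|E| = 1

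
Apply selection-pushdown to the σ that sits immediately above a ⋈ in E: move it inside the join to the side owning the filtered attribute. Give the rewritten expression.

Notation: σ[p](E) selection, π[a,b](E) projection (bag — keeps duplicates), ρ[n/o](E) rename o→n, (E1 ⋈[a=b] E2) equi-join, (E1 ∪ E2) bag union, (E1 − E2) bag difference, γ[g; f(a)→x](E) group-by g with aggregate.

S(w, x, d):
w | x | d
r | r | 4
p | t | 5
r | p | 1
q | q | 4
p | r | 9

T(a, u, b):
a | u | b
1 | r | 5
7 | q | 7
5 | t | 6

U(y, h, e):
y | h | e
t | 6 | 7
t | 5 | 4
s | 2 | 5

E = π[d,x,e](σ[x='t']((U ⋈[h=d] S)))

σ filters on x, owned by the right side.
E' = π[d,x,e]((U ⋈[h=d] σ[x='t'](S)))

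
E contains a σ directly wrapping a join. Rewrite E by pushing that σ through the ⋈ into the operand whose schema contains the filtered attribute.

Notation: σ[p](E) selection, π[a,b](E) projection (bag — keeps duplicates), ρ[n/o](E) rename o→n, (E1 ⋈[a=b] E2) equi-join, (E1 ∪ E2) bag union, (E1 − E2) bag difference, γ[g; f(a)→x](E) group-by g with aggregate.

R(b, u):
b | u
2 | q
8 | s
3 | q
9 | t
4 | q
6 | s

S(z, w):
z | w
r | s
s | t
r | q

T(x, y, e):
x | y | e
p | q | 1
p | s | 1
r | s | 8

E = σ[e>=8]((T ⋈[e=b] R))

σ filters on e, owned by the left side.
E' = (σ[e>=8](T) ⋈[e=b] R)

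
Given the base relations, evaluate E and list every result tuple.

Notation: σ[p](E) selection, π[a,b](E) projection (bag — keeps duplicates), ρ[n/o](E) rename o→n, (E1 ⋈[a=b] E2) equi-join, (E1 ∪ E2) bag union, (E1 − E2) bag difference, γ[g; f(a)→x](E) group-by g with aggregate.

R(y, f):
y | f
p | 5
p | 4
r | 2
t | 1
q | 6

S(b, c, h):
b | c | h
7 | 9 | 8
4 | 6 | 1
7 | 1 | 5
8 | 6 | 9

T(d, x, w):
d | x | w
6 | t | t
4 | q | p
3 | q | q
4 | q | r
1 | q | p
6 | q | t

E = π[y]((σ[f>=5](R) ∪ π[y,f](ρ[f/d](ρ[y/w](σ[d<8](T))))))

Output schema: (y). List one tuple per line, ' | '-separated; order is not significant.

Stepwise |·|:
  R → 5
  σ[f>=5](R) → 2
  T → 6
  σ[d<8](T) → 6
  ρ[y/w](σ[d<8](T)) → 6
  ρ[f/d](ρ[y/w](σ[d<8](T))) → 6
  π[y,f](ρ[f/d](ρ[y/w](σ[d<8](T)))) → 6
  (σ[f>=5](R) ∪ π[y,f](ρ[f/d](ρ[y/w](σ[d<8](T))))) → 8
  π[y]((σ[f>=5](R) ∪ π[y,f](ρ[f/d](ρ[y/w](σ[d<8](T)))))) → 8

== RESULT ==
y
p
p
p
q
q
r
t
t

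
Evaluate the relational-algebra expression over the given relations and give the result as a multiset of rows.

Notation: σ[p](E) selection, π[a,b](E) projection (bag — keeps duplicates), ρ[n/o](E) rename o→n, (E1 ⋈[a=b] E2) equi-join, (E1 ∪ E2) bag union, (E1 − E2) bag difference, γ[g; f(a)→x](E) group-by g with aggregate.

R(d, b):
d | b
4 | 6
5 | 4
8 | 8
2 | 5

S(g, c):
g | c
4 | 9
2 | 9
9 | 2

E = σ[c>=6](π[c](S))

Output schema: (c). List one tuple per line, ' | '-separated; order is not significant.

Stepwise |·|:
  S → 3
  π[c](S) → 3
  σ[c>=6](π[c](S)) → 2

== RESULT ==
c
9
9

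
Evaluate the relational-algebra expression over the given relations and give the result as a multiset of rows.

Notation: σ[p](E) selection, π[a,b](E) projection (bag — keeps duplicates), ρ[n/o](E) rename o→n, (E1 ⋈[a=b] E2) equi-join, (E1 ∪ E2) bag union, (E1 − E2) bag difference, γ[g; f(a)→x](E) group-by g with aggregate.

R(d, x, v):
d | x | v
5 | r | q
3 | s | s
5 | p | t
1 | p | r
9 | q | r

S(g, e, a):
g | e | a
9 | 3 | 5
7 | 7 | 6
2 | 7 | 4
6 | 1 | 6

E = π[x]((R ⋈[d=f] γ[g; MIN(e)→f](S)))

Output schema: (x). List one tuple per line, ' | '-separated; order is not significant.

Stepwise |·|:
  R → 5
  S → 4
  γ[g; MIN(e)→f](S) → 4
  (R ⋈[d=f] γ[g; MIN(e)→f](S)) → 2
  π[x]((R ⋈[d=f] γ[g; MIN(e)→f](S))) → 2

== RESULT ==
x
p
s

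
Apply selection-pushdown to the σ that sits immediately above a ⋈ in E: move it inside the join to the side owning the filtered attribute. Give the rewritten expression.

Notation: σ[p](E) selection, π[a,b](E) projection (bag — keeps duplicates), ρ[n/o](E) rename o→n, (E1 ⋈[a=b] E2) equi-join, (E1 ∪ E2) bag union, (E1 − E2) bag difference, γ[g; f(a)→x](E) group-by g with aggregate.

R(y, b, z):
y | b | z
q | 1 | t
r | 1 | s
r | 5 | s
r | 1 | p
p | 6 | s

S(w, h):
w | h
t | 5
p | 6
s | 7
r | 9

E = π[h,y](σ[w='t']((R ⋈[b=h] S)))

σ filters on w, owned by the right side.
E' = π[h,y]((R ⋈[b=h] σ[w='t'](S)))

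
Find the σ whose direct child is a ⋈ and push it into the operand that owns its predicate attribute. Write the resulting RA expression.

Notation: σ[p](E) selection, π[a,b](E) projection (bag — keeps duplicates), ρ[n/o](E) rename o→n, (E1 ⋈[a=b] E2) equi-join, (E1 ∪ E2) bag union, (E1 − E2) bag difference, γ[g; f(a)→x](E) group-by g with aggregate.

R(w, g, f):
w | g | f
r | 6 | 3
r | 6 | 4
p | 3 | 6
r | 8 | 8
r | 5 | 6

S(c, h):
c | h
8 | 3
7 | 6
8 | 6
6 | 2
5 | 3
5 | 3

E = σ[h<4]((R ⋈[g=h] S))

σ filters on h, owned by the right side.
E' = (R ⋈[g=h] σ[h<4](S))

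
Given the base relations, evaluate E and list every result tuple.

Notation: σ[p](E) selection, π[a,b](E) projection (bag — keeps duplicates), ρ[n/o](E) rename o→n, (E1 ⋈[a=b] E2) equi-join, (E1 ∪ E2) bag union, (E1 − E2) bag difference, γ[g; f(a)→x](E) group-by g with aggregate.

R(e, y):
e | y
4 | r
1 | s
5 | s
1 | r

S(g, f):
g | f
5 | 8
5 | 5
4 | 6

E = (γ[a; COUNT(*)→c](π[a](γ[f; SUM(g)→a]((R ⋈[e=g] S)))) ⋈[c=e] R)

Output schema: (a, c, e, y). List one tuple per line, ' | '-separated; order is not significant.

Stepwise |·|:
  R → 4
  S → 3
  (R ⋈[e=g] S) → 3
  γ[f; SUM(g)→a]((R ⋈[e=g] S)) → 3
  π[a](γ[f; SUM(g)→a]((R ⋈[e=g] S))) → 3
  γ[a; COUNT(*)→c](π[a](γ[f; SUM(g)→a]((R ⋈[e=g] S)))) → 2
  R → 4
  (γ[a; COUNT(*)→c](π[a](γ[f; SUM(g)→a]((R ⋈[e=g] S)))) ⋈[c=e] R) → 2

== RESULT ==
a | c | e | y
4 | 1 | 1 | r
4 | 1 | 1 | s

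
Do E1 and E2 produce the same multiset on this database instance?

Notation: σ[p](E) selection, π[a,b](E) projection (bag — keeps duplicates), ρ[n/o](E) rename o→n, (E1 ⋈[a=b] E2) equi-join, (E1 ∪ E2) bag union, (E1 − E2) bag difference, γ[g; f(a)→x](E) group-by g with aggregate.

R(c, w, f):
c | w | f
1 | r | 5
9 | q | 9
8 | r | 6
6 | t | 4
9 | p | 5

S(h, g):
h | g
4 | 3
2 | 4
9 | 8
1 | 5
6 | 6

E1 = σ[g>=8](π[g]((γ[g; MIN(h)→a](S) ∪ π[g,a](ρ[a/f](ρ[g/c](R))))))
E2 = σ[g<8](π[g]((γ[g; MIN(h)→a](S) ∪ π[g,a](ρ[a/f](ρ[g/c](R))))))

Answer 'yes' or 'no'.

E1 subexpression sizes:
  S → 5
  γ[g; MIN(h)→a](S) → 5
  R → 5
  ρ[g/c](R) → 5
  ρ[a/f](ρ[g/c](R)) → 5
  π[g,a](ρ[a/f](ρ[g/c](R))) → 5
  (γ[g; MIN(h)→a](S) ∪ π[g,a](ρ[a/f](ρ[g/c](R)))) → 10
  π[g]((γ[g; MIN(h)→a](S) ∪ π[g,a](ρ[a/f](ρ[g/c](R))))) → 10
  σ[g>=8](π[g]((γ[g; MIN(h)→a](S) ∪ π[g,a](ρ[a/f](ρ[g/c](R)))))) → 4
E2 subexpression sizes:
  S → 5
  γ[g; MIN(h)→a](S) → 5
  R → 5
  ρ[g/c](R) → 5
  ρ[a/f](ρ[g/c](R)) → 5
  π[g,a](ρ[a/f](ρ[g/c](R))) → 5
  (γ[g; MIN(h)→a](S) ∪ π[g,a](ρ[a/f](ρ[g/c](R)))) → 10
  π[g]((γ[g; MIN(h)→a](S) ∪ π[g,a](ρ[a/f](ρ[g/c](R))))) → 10
  σ[g<8](π[g]((γ[g; MIN(h)→a](S) ∪ π[g,a](ρ[a/f](ρ[g/c](R)))))) → 6

E1 result:
g
8
8
9
9
E2 result:
g
1
3
4
5
6
6
Witness: (6,) appears 0× in E1 but 2× in E2.

no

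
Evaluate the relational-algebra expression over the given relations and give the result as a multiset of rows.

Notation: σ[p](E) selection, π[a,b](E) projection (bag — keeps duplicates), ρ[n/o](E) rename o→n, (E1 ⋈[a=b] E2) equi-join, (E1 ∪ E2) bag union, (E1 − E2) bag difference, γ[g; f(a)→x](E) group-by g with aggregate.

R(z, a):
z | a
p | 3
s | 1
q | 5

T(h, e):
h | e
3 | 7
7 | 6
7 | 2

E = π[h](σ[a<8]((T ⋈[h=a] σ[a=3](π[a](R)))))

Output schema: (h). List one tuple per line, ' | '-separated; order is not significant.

Stepwise |·|:
  T → 3
  R → 3
  π[a](R) → 3
  σ[a=3](π[a](R)) → 1
  (T ⋈[h=a] σ[a=3](π[a](R))) → 1
  σ[a<8]((T ⋈[h=a] σ[a=3](π[a](R)))) → 1
  π[h](σ[a<8]((T ⋈[h=a] σ[a=3](π[a](R))))) → 1

== RESULT ==
h
3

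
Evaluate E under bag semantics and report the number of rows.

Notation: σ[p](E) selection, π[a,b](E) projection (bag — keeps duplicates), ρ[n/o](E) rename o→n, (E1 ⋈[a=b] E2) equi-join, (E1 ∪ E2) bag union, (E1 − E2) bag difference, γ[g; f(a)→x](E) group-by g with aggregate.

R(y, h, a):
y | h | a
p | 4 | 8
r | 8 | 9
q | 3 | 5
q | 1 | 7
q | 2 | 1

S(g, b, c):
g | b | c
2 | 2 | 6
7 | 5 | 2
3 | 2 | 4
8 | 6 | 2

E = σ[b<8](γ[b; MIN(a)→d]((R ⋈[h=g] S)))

Row counts bottom-up:
  R → 5
  S → 4
  (R ⋈[h=g] S) → 3
  γ[b; MIN(a)→d]((R ⋈[h=g] S)) → 2
  σ[b<8](γ[b; MIN(a)→d]((R ⋈[h=g] S))) → 2

|E| = 2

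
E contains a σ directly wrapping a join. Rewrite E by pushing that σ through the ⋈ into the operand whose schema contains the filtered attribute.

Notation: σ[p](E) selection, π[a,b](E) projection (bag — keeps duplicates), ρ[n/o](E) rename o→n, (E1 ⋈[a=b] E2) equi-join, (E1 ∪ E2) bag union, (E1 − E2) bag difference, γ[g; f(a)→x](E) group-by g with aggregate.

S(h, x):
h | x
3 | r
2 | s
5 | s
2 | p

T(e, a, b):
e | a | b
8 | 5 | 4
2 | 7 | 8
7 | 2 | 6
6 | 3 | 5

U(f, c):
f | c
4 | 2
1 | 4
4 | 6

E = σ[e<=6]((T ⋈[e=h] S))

σ filters on e, owned by the left side.
E' = (σ[e<=6](T) ⋈[e=h] S)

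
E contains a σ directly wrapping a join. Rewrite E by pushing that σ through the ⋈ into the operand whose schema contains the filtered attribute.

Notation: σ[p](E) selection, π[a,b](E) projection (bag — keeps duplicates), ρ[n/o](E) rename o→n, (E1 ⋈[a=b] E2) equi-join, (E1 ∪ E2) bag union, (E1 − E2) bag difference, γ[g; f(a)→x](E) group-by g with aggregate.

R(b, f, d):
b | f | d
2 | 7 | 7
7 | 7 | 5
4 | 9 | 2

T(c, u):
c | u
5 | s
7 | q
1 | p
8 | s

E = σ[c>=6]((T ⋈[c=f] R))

σ filters on c, owned by the left side.
E' = (σ[c>=6](T) ⋈[c=f] R)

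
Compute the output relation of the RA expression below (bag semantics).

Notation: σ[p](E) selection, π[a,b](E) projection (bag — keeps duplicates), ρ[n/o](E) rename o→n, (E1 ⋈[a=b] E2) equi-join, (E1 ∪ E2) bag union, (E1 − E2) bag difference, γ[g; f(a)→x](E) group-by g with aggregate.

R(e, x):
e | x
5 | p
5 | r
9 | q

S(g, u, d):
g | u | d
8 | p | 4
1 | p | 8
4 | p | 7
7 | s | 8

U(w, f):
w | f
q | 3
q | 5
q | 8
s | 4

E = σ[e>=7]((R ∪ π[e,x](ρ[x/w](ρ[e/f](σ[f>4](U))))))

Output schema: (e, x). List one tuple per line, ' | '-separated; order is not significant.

Per-node cardinality:
  R → 3
  U → 4
  σ[f>4](U) → 2
  ρ[e/f](σ[f>4](U)) → 2
  ρ[x/w](ρ[e/f](σ[f>4](U))) → 2
  π[e,x](ρ[x/w](ρ[e/f](σ[f>4](U)))) → 2
  (R ∪ π[e,x](ρ[x/w](ρ[e/f](σ[f>4](U))))) → 5
  σ[e>=7]((R ∪ π[e,x](ρ[x/w](ρ[e/f](σ[f>4](U)))))) → 2

== RESULT ==
e | x
8 | q
9 | q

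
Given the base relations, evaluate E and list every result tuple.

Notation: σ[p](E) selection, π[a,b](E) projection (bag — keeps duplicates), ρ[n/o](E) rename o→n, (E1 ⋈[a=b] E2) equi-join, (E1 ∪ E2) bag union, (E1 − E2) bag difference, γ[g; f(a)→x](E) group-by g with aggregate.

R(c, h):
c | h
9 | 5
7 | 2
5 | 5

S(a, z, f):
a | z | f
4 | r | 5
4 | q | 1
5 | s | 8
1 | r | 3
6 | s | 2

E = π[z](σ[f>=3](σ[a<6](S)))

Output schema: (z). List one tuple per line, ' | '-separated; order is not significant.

Per-node cardinality:
  S → 5
  σ[a<6](S) → 4
  σ[f>=3](σ[a<6](S)) → 3
  π[z](σ[f>=3](σ[a<6](S))) → 3

== RESULT ==
z
r
r
s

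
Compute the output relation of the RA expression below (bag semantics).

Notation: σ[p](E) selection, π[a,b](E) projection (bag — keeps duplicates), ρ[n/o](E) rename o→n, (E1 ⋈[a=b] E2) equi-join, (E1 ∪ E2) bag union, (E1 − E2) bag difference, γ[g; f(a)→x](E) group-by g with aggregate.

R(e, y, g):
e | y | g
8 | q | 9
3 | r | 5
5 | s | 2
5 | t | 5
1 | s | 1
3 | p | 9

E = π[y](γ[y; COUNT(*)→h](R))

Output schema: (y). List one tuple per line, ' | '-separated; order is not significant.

Subexpression sizes:
  R → 6
  γ[y; COUNT(*)→h](R) → 5
  π[y](γ[y; COUNT(*)→h](R)) → 5

== RESULT ==
y
p
q
r
s
t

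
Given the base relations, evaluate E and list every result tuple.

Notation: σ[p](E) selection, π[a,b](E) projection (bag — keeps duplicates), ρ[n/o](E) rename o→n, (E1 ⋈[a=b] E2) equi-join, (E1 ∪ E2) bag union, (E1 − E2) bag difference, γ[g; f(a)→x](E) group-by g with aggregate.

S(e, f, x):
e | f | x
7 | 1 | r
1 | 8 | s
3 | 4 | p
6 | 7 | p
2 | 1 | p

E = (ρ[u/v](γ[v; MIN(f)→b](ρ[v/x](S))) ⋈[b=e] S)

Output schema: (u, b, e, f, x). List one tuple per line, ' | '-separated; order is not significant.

Per-node cardinality:
  S → 5
  ρ[v/x](S) → 5
  γ[v; MIN(f)→b](ρ[v/x](S)) → 3
  ρ[u/v](γ[v; MIN(f)→b](ρ[v/x](S))) → 3
  S → 5
  (ρ[u/v](γ[v; MIN(f)→b](ρ[v/x](S))) ⋈[b=e] S) → 2

== RESULT ==
u | b | e | f | x
p | 1 | 1 | 8 | s
r | 1 | 1 | 8 | s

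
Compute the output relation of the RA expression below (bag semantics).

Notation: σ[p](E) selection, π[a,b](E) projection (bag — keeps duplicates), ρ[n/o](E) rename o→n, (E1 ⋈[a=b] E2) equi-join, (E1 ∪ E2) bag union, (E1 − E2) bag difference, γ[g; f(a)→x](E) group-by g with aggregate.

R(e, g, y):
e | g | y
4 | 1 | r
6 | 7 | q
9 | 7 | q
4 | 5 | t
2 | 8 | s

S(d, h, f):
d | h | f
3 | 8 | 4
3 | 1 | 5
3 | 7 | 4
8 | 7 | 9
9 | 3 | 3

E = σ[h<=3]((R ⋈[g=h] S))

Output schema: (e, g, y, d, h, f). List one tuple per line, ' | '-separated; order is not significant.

Subexpression sizes:
  R → 5
  S → 5
  (R ⋈[g=h] S) → 6
  σ[h<=3]((R ⋈[g=h] S)) → 1

== RESULT ==
e | g | y | d | h | f
4 | 1 | r | 3 | 1 | 5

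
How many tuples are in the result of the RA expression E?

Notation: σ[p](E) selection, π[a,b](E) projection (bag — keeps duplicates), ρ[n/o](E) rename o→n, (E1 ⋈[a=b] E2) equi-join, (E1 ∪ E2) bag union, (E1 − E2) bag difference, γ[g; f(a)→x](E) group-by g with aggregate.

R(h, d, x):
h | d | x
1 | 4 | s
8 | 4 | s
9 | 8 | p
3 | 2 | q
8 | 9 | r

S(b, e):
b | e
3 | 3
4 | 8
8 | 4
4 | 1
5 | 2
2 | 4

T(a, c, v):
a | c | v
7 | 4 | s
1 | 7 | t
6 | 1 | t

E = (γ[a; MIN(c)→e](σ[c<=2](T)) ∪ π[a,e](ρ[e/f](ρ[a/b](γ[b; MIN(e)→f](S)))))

Per-node cardinality:
  T → 3
  σ[c<=2](T) → 1
  γ[a; MIN(c)→e](σ[c<=2](T)) → 1
  S → 6
  γ[b; MIN(e)→f](S) → 5
  ρ[a/b](γ[b; MIN(e)→f](S)) → 5
  ρ[e/f](ρ[a/b](γ[b; MIN(e)→f](S))) → 5
  π[a,e](ρ[e/f](ρ[a/b](γ[b; MIN(e)→f](S)))) → 5
  (γ[a; MIN(c)→e](σ[c<=2](T)) ∪ π[a,e](ρ[e/f](ρ[a/b](γ[b; MIN(e)→f](S))))) → 6

|E| = 6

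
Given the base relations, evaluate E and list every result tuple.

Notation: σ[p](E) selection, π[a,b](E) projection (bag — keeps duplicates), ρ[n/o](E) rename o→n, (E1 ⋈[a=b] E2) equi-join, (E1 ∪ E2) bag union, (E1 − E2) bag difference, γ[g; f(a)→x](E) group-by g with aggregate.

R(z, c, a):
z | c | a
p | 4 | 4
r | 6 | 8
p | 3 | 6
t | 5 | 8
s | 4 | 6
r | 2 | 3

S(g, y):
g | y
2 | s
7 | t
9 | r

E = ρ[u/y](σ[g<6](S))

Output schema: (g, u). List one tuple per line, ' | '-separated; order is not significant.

Row counts bottom-up:
  S → 3
  σ[g<6](S) → 1
  ρ[u/y](σ[g<6](S)) → 1

== RESULT ==
g | u
2 | s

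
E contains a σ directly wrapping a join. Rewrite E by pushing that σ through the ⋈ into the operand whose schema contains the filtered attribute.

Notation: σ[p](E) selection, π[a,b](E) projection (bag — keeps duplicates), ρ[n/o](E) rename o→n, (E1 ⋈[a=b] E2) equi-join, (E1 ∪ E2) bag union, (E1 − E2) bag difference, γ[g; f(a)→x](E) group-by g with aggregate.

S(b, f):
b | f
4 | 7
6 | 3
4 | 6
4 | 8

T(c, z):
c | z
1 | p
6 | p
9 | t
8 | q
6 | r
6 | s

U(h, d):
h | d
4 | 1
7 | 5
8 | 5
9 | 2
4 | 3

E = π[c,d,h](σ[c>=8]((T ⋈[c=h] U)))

σ filters on c, owned by the left side.
E' = π[c,d,h]((σ[c>=8](T) ⋈[c=h] U))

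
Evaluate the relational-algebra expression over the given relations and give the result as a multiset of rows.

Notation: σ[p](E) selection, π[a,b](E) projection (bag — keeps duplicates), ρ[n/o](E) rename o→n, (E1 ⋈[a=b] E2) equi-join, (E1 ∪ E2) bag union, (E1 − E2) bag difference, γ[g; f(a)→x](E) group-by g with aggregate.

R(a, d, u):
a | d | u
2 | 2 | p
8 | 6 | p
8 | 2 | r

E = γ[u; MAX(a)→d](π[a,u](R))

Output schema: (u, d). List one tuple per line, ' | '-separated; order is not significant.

Row counts bottom-up:
  R → 3
  π[a,u](R) → 3
  γ[u; MAX(a)→d](π[a,u](R)) → 2

== RESULT ==
u | d
p | 8
r | 8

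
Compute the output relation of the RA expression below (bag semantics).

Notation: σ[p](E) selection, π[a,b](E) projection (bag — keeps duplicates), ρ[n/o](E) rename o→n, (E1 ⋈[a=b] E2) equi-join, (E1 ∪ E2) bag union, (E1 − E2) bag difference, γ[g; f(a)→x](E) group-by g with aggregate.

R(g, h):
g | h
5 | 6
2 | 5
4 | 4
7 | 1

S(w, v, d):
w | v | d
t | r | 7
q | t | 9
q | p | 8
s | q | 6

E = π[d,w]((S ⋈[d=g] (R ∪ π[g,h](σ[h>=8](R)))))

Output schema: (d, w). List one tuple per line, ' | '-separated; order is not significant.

Row counts bottom-up:
  S → 4
  R → 4
  R → 4
  σ[h>=8](R) → 0
  π[g,h](σ[h>=8](R)) → 0
  (R ∪ π[g,h](σ[h>=8](R))) → 4
  (S ⋈[d=g] (R ∪ π[g,h](σ[h>=8](R)))) → 1
  π[d,w]((S ⋈[d=g] (R ∪ π[g,h](σ[h>=8](R))))) → 1

== RESULT ==
d | w
7 | t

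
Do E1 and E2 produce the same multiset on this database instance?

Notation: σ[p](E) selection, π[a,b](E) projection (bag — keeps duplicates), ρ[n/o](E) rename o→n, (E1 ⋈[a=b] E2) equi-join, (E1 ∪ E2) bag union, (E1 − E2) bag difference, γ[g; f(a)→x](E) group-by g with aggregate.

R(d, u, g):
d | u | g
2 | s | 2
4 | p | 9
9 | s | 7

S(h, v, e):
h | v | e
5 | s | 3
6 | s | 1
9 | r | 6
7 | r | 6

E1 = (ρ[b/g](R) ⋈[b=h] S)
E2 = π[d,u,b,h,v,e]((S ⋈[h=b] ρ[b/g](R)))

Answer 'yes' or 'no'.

E1 stepwise |·|:
  R → 3
  ρ[b/g](R) → 3
  S → 4
  (ρ[b/g](R) ⋈[b=h] S) → 2
E2 stepwise |·|:
  S → 4
  R → 3
  ρ[b/g](R) → 3
  (S ⋈[h=b] ρ[b/g](R)) → 2
  π[d,u,b,h,v,e]((S ⋈[h=b] ρ[b/g](R))) → 2

E1 and E2 produce the same multiset:
d | u | b | h | v | e
4 | p | 9 | 9 | r | 6
9 | s | 7 | 7 | r | 6

yes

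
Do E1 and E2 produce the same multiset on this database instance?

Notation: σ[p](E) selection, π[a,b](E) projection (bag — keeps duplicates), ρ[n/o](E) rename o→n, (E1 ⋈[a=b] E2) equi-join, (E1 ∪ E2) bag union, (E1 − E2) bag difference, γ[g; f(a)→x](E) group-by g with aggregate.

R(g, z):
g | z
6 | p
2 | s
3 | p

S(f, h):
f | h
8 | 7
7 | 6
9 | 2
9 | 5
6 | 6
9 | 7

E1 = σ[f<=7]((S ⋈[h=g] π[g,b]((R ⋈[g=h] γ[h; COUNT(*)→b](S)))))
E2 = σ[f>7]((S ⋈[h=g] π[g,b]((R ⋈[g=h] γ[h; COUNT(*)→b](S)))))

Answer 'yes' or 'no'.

E1 stepwise |·|:
  S → 6
  R → 3
  S → 6
  γ[h; COUNT(*)→b](S) → 4
  (R ⋈[g=h] γ[h; COUNT(*)→b](S)) → 2
  π[g,b]((R ⋈[g=h] γ[h; COUNT(*)→b](S))) → 2
  (S ⋈[h=g] π[g,b]((R ⋈[g=h] γ[h; COUNT(*)→b](S)))) → 3
  σ[f<=7]((S ⋈[h=g] π[g,b]((R ⋈[g=h] γ[h; COUNT(*)→b](S))))) → 2
E2 stepwise |·|:
  S → 6
  R → 3
  S → 6
  γ[h; COUNT(*)→b](S) → 4
  (R ⋈[g=h] γ[h; COUNT(*)→b](S)) → 2
  π[g,b]((R ⋈[g=h] γ[h; COUNT(*)→b](S))) → 2
  (S ⋈[h=g] π[g,b]((R ⋈[g=h] γ[h; COUNT(*)→b](S)))) → 3
  σ[f>7]((S ⋈[h=g] π[g,b]((R ⋈[g=h] γ[h; COUNT(*)→b](S))))) → 1

E1 result:
f | h | g | b
6 | 6 | 6 | 2
7 | 6 | 6 | 2
E2 result:
f | h | g | b
9 | 2 | 2 | 1
Witness: (9, 2, 2, 1) appears 0× in E1 but 1× in E2.

no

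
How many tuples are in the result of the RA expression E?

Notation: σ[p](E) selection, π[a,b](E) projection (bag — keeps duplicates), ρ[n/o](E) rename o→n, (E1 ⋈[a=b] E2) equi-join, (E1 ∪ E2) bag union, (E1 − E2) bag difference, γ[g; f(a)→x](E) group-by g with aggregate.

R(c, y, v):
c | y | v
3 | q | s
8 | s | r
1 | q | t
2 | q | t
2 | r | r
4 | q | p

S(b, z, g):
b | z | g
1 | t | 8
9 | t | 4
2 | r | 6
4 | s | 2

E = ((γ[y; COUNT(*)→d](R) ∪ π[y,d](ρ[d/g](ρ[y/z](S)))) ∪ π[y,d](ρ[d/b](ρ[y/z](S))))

Subexpression sizes:
  R → 6
  γ[y; COUNT(*)→d](R) → 3
  S → 4
  ρ[y/z](S) → 4
  ρ[d/g](ρ[y/z](S)) → 4
  π[y,d](ρ[d/g](ρ[y/z](S))) → 4
  (γ[y; COUNT(*)→d](R) ∪ π[y,d](ρ[d/g](ρ[y/z](S)))) → 7
  S → 4
  ρ[y/z](S) → 4
  ρ[d/b](ρ[y/z](S)) → 4
  π[y,d](ρ[d/b](ρ[y/z](S))) → 4
  ((γ[y; COUNT(*)→d](R) ∪ π[y,d](ρ[d/g](ρ[y/z](S)))) ∪ π[y,d](ρ[d/b](ρ[y/z](S)))) → 11

|E| = 11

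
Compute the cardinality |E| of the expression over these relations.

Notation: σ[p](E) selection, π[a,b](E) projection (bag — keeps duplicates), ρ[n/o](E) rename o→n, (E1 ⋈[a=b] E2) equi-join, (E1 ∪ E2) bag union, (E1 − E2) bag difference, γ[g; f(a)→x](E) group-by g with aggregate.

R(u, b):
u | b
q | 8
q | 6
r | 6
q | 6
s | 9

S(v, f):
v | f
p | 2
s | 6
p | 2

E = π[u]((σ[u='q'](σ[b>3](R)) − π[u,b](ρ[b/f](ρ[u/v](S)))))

Subexpression sizes:
  R → 5
  σ[b>3](R) → 5
  σ[u='q'](σ[b>3](R)) → 3
  S → 3
  ρ[u/v](S) → 3
  ρ[b/f](ρ[u/v](S)) → 3
  π[u,b](ρ[b/f](ρ[u/v](S))) → 3
  (σ[u='q'](σ[b>3](R)) − π[u,b](ρ[b/f](ρ[u/v](S)))) → 3
  π[u]((σ[u='q'](σ[b>3](R)) − π[u,b](ρ[b/f](ρ[u/v](S))))) → 3

|E| = 3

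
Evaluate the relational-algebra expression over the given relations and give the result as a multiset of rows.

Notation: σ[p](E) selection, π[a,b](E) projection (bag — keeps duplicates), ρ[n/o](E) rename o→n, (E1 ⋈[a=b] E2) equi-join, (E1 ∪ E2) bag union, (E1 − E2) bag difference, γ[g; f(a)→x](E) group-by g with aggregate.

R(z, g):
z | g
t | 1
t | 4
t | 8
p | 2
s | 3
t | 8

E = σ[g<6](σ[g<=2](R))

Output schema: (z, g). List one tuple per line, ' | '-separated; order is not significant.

Row counts bottom-up:
  R → 6
  σ[g<=2](R) → 2
  σ[g<6](σ[g<=2](R)) → 2

== RESULT ==
z | g
p | 2
t | 1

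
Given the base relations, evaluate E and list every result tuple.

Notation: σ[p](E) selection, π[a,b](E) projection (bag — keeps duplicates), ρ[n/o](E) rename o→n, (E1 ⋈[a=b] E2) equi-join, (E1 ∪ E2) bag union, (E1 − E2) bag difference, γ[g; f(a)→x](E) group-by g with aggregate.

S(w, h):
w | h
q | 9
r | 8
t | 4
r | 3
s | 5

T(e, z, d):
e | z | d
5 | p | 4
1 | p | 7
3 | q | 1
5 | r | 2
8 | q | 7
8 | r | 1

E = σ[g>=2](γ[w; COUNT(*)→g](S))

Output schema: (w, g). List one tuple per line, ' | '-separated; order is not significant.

Row counts bottom-up:
  S → 5
  γ[w; COUNT(*)→g](S) → 4
  σ[g>=2](γ[w; COUNT(*)→g](S)) → 1

== RESULT ==
w | g
r | 2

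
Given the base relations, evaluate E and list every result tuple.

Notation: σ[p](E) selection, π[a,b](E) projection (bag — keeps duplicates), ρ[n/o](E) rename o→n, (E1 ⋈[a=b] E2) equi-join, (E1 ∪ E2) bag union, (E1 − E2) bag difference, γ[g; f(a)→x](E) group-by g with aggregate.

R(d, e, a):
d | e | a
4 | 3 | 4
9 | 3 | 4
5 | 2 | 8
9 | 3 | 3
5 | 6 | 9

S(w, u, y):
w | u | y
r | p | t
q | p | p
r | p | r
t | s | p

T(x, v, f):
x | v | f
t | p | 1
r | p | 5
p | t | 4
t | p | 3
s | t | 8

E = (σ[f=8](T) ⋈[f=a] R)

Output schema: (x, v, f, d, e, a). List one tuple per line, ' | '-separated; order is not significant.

Subexpression sizes:
  T → 5
  σ[f=8](T) → 1
  R → 5
  (σ[f=8](T) ⋈[f=a] R) → 1

== RESULT ==
x | v | f | d | e | a
s | t | 8 | 5 | 2 | 8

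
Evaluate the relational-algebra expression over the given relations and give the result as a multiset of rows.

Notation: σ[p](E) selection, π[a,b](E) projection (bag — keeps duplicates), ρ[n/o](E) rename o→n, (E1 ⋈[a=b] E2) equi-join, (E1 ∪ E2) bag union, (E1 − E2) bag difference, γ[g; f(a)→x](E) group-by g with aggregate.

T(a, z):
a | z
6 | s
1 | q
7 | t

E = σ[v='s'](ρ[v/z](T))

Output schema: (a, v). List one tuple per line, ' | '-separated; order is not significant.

Row counts bottom-up:
  T → 3
  ρ[v/z](T) → 3
  σ[v='s'](ρ[v/z](T)) → 1

== RESULT ==
a | v
6 | s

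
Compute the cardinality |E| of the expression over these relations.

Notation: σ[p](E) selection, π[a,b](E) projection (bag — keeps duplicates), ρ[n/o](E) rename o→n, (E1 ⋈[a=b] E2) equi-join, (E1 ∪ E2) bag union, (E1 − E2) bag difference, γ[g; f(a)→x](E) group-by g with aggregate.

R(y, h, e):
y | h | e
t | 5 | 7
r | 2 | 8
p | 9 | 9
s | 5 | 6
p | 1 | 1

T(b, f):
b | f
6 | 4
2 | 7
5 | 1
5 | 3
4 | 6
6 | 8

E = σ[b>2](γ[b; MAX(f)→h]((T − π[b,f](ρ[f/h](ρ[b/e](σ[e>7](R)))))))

Per-node cardinality:
  T → 6
  R → 5
  σ[e>7](R) → 2
  ρ[b/e](σ[e>7](R)) → 2
  ρ[f/h](ρ[b/e](σ[e>7](R))) → 2
  π[b,f](ρ[f/h](ρ[b/e](σ[e>7](R)))) → 2
  (T − π[b,f](ρ[f/h](ρ[b/e](σ[e>7](R))))) → 6
  γ[b; MAX(f)→h]((T − π[b,f](ρ[f/h](ρ[b/e](σ[e>7](R)))))) → 4
  σ[b>2](γ[b; MAX(f)→h]((T − π[b,f](ρ[f/h](ρ[b/e](σ[e>7](R))))))) → 3

|E| = 3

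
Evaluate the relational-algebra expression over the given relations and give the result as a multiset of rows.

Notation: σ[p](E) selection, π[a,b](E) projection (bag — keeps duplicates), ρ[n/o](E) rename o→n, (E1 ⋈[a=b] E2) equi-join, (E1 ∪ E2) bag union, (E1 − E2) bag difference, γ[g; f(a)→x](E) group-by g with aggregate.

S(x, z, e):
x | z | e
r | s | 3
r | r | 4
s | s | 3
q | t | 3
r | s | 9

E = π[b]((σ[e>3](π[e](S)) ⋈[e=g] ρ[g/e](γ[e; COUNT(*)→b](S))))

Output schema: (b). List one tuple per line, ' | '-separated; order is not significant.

Stepwise |·|:
  S → 5
  π[e](S) → 5
  σ[e>3](π[e](S)) → 2
  S → 5
  γ[e; COUNT(*)→b](S) → 3
  ρ[g/e](γ[e; COUNT(*)→b](S)) → 3
  (σ[e>3](π[e](S)) ⋈[e=g] ρ[g/e](γ[e; COUNT(*)→b](S))) → 2
  π[b]((σ[e>3](π[e](S)) ⋈[e=g] ρ[g/e](γ[e; COUNT(*)→b](S)))) → 2

== RESULT ==
b
1
1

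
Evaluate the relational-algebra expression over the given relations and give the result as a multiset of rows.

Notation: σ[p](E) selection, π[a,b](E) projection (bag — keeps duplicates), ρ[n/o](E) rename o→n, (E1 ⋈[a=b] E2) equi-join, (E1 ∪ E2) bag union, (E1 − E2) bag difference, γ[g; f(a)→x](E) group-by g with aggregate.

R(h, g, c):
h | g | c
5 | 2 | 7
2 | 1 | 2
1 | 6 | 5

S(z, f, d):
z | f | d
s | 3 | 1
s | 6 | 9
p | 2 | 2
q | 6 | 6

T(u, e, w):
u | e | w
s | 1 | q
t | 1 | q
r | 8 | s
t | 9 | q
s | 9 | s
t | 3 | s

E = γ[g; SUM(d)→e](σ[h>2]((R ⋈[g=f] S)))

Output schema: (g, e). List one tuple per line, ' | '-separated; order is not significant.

Row counts bottom-up:
  R → 3
  S → 4
  (R ⋈[g=f] S) → 3
  σ[h>2]((R ⋈[g=f] S)) → 1
  γ[g; SUM(d)→e](σ[h>2]((R ⋈[g=f] S))) → 1

== RESULT ==
g | e
2 | 2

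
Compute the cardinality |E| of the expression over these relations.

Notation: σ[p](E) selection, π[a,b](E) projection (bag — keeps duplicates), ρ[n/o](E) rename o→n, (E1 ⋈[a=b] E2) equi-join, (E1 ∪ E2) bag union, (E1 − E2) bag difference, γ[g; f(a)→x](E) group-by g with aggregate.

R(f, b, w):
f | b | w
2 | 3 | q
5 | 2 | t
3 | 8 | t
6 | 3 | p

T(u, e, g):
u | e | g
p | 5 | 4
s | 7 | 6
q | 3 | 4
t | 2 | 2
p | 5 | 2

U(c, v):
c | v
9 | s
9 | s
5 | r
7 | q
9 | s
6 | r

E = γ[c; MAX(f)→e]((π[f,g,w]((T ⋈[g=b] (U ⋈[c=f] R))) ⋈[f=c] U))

Stepwise |·|:
  T → 5
  U → 6
  R → 4
  (U ⋈[c=f] R) → 2
  (T ⋈[g=b] (U ⋈[c=f] R)) → 2
  π[f,g,w]((T ⋈[g=b] (U ⋈[c=f] R))) → 2
  U → 6
  (π[f,g,w]((T ⋈[g=b] (U ⋈[c=f] R))) ⋈[f=c] U) → 2
  γ[c; MAX(f)→e]((π[f,g,w]((T ⋈[g=b] (U ⋈[c=f] R))) ⋈[f=c] U)) → 1

|E| = 1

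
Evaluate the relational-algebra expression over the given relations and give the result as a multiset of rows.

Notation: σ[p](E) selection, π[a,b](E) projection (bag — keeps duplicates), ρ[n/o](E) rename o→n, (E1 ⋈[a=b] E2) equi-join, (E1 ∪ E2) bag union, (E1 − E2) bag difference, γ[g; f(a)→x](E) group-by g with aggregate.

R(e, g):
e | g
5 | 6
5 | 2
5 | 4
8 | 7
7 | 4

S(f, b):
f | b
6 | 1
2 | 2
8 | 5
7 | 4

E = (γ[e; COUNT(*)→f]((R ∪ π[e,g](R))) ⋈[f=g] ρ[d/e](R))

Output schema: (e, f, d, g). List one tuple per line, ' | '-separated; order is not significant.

Row counts bottom-up:
  R → 5
  R → 5
  π[e,g](R) → 5
  (R ∪ π[e,g](R)) → 10
  γ[e; COUNT(*)→f]((R ∪ π[e,g](R))) → 3
  R → 5
  ρ[d/e](R) → 5
  (γ[e; COUNT(*)→f]((R ∪ π[e,g](R))) ⋈[f=g] ρ[d/e](R)) → 3

== RESULT ==
e | f | d | g
5 | 6 | 5 | 6
7 | 2 | 5 | 2
8 | 2 | 5 | 2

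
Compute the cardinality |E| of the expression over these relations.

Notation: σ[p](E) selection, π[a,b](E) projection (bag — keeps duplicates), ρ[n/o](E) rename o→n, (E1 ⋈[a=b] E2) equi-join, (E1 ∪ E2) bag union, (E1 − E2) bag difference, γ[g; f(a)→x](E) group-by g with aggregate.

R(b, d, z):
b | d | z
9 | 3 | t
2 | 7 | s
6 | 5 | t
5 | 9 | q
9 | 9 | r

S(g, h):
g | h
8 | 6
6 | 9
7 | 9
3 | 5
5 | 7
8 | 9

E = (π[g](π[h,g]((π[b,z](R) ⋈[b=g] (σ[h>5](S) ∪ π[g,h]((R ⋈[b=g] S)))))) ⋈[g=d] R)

Subexpression sizes:
  R → 5
  π[b,z](R) → 5
  S → 6
  σ[h>5](S) → 5
  R → 5
  S → 6
  (R ⋈[b=g] S) → 2
  π[g,h]((R ⋈[b=g] S)) → 2
  (σ[h>5](S) ∪ π[g,h]((R ⋈[b=g] S))) → 7
  (π[b,z](R) ⋈[b=g] (σ[h>5](S) ∪ π[g,h]((R ⋈[b=g] S)))) → 4
  π[h,g]((π[b,z](R) ⋈[b=g] (σ[h>5](S) ∪ π[g,h]((R ⋈[b=g] S))))) → 4
  π[g](π[h,g]((π[b,z](R) ⋈[b=g] (σ[h>5](S) ∪ π[g,h]((R ⋈[b=g] S)))))) → 4
  R → 5
  (π[g](π[h,g]((π[b,z](R) ⋈[b=g] (σ[h>5](S) ∪ π[g,h]((R ⋈[b=g] S)))))) ⋈[g=d] R) → 2

|E| = 2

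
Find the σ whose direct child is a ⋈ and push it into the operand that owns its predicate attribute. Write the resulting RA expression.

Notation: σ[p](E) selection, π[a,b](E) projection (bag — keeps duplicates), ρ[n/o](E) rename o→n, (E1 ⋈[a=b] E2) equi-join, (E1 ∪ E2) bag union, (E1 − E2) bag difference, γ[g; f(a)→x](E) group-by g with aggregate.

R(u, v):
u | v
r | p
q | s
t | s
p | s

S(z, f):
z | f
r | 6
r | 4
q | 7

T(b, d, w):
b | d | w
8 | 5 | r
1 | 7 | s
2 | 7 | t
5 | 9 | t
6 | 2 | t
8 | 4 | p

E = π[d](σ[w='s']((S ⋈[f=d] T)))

σ filters on w, owned by the right side.
E' = π[d]((S ⋈[f=d] σ[w='s'](T)))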